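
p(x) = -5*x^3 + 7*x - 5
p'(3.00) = -128.00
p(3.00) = -119.00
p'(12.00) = -2153.00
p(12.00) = -8561.00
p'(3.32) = -158.34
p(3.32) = -164.73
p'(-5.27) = -409.59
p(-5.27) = 689.93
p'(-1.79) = -41.06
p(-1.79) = 11.15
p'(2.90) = -119.15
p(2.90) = -106.64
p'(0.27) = 5.91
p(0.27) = -3.21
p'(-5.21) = -400.16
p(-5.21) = 665.63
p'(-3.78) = -207.33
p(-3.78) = 238.59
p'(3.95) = -227.04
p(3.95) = -285.50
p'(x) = 7 - 15*x^2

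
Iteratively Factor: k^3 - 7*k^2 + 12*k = (k - 4)*(k^2 - 3*k) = (k - 4)*(k - 3)*(k)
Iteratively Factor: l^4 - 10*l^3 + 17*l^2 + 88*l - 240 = (l - 5)*(l^3 - 5*l^2 - 8*l + 48) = (l - 5)*(l - 4)*(l^2 - l - 12) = (l - 5)*(l - 4)^2*(l + 3)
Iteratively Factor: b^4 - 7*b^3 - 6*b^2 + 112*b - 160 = (b + 4)*(b^3 - 11*b^2 + 38*b - 40) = (b - 5)*(b + 4)*(b^2 - 6*b + 8) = (b - 5)*(b - 2)*(b + 4)*(b - 4)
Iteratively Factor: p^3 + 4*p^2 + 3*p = (p + 3)*(p^2 + p) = (p + 1)*(p + 3)*(p)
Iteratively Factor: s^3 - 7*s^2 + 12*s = (s - 3)*(s^2 - 4*s) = s*(s - 3)*(s - 4)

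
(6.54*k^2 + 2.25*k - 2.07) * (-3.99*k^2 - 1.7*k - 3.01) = -26.0946*k^4 - 20.0955*k^3 - 15.2511*k^2 - 3.2535*k + 6.2307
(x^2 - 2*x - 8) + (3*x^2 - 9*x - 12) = 4*x^2 - 11*x - 20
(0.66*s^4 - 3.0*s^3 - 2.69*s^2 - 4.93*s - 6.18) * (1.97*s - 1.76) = 1.3002*s^5 - 7.0716*s^4 - 0.0192999999999994*s^3 - 4.9777*s^2 - 3.4978*s + 10.8768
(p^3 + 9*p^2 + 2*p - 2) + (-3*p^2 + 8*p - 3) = p^3 + 6*p^2 + 10*p - 5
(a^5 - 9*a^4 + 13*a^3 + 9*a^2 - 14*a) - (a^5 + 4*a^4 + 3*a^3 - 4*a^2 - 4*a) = -13*a^4 + 10*a^3 + 13*a^2 - 10*a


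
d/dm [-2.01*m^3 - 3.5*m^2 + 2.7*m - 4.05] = -6.03*m^2 - 7.0*m + 2.7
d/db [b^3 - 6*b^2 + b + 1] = 3*b^2 - 12*b + 1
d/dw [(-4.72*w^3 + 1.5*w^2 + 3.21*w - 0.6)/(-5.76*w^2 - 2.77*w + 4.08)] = (27.1872*w^4 + 26.1488*w^3 - 43.4382*w^2 + 5.328*w + 11.4348)/(33.1776*w^4 + 31.9104*w^3 - 39.3287*w^2 - 22.6032*w + 16.6464)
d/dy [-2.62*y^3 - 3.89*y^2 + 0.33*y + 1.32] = -7.86*y^2 - 7.78*y + 0.33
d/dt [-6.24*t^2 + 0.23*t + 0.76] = 0.23 - 12.48*t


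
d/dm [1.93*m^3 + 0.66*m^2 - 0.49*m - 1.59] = 5.79*m^2 + 1.32*m - 0.49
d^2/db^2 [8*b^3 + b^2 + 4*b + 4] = 48*b + 2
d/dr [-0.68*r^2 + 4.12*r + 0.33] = 4.12 - 1.36*r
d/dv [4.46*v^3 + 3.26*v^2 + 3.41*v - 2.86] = 13.38*v^2 + 6.52*v + 3.41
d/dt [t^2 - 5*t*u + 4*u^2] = 2*t - 5*u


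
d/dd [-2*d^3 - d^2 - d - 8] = -6*d^2 - 2*d - 1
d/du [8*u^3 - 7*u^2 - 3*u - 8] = 24*u^2 - 14*u - 3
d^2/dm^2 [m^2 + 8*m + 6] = 2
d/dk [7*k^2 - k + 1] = 14*k - 1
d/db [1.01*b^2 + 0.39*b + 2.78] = 2.02*b + 0.39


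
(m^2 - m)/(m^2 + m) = (m - 1)/(m + 1)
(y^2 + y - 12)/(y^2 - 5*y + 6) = (y + 4)/(y - 2)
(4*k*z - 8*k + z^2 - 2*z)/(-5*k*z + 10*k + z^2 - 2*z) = (4*k + z)/(-5*k + z)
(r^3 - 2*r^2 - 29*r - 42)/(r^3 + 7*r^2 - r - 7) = (r^3 - 2*r^2 - 29*r - 42)/(r^3 + 7*r^2 - r - 7)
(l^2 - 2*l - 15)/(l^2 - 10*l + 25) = (l + 3)/(l - 5)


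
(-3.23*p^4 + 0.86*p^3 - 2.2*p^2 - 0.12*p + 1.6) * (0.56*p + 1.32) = -1.8088*p^5 - 3.782*p^4 - 0.0968000000000002*p^3 - 2.9712*p^2 + 0.7376*p + 2.112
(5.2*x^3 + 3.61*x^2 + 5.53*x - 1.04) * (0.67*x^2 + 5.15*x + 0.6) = 3.484*x^5 + 29.1987*x^4 + 25.4166*x^3 + 29.9487*x^2 - 2.038*x - 0.624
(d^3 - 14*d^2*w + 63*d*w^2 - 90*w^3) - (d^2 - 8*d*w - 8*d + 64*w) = d^3 - 14*d^2*w - d^2 + 63*d*w^2 + 8*d*w + 8*d - 90*w^3 - 64*w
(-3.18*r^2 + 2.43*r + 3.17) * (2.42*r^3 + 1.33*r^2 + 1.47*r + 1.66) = -7.6956*r^5 + 1.6512*r^4 + 6.2287*r^3 + 2.5094*r^2 + 8.6937*r + 5.2622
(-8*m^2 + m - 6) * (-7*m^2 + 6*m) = 56*m^4 - 55*m^3 + 48*m^2 - 36*m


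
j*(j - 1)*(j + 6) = j^3 + 5*j^2 - 6*j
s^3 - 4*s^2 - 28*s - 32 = (s - 8)*(s + 2)^2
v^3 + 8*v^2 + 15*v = v*(v + 3)*(v + 5)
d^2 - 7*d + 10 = (d - 5)*(d - 2)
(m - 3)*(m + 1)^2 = m^3 - m^2 - 5*m - 3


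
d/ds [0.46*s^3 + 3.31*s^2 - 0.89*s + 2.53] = 1.38*s^2 + 6.62*s - 0.89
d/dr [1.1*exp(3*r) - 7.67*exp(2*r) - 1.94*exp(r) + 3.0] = (3.3*exp(2*r) - 15.34*exp(r) - 1.94)*exp(r)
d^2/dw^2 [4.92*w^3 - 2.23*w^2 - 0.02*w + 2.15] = 29.52*w - 4.46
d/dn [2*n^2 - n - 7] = 4*n - 1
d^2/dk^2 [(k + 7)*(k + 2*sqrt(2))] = 2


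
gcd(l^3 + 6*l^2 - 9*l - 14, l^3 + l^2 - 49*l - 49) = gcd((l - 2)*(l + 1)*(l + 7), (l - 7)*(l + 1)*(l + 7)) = l^2 + 8*l + 7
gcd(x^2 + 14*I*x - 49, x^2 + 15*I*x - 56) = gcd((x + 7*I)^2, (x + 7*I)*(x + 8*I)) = x + 7*I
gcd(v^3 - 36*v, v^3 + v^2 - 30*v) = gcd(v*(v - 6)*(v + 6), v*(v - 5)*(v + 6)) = v^2 + 6*v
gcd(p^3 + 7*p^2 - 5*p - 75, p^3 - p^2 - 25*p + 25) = p + 5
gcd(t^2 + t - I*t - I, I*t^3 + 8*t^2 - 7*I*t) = t - I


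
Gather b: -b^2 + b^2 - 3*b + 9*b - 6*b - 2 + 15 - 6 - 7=0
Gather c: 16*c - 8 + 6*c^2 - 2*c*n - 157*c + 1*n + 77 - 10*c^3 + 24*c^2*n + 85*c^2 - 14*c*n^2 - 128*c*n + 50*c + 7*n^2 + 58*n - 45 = -10*c^3 + c^2*(24*n + 91) + c*(-14*n^2 - 130*n - 91) + 7*n^2 + 59*n + 24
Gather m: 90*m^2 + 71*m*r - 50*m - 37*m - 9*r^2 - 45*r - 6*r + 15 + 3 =90*m^2 + m*(71*r - 87) - 9*r^2 - 51*r + 18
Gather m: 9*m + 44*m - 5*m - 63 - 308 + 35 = 48*m - 336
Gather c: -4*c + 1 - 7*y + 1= -4*c - 7*y + 2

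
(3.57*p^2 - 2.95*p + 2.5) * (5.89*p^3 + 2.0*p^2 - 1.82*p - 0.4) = 21.0273*p^5 - 10.2355*p^4 + 2.3276*p^3 + 8.941*p^2 - 3.37*p - 1.0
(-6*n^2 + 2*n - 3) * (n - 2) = -6*n^3 + 14*n^2 - 7*n + 6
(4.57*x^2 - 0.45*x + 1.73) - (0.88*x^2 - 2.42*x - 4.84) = 3.69*x^2 + 1.97*x + 6.57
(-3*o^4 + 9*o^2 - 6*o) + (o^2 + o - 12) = -3*o^4 + 10*o^2 - 5*o - 12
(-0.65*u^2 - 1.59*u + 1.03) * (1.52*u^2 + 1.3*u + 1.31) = -0.988*u^4 - 3.2618*u^3 - 1.3529*u^2 - 0.7439*u + 1.3493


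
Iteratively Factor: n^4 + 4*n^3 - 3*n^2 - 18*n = (n + 3)*(n^3 + n^2 - 6*n) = n*(n + 3)*(n^2 + n - 6) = n*(n + 3)^2*(n - 2)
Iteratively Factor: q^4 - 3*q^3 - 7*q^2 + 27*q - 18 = (q + 3)*(q^3 - 6*q^2 + 11*q - 6) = (q - 3)*(q + 3)*(q^2 - 3*q + 2) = (q - 3)*(q - 1)*(q + 3)*(q - 2)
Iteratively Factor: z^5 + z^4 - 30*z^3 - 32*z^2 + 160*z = (z - 5)*(z^4 + 6*z^3 - 32*z) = (z - 5)*(z + 4)*(z^3 + 2*z^2 - 8*z) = (z - 5)*(z + 4)^2*(z^2 - 2*z) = z*(z - 5)*(z + 4)^2*(z - 2)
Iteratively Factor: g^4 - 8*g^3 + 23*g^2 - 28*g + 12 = (g - 1)*(g^3 - 7*g^2 + 16*g - 12) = (g - 2)*(g - 1)*(g^2 - 5*g + 6) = (g - 2)^2*(g - 1)*(g - 3)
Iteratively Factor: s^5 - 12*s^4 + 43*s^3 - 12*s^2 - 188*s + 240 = (s + 2)*(s^4 - 14*s^3 + 71*s^2 - 154*s + 120) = (s - 4)*(s + 2)*(s^3 - 10*s^2 + 31*s - 30) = (s - 5)*(s - 4)*(s + 2)*(s^2 - 5*s + 6) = (s - 5)*(s - 4)*(s - 2)*(s + 2)*(s - 3)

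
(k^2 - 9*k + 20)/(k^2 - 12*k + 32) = (k - 5)/(k - 8)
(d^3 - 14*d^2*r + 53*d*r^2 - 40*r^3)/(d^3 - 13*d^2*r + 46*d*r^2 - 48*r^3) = (d^2 - 6*d*r + 5*r^2)/(d^2 - 5*d*r + 6*r^2)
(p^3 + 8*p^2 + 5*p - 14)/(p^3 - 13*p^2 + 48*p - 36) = (p^2 + 9*p + 14)/(p^2 - 12*p + 36)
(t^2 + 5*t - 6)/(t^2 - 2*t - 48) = (t - 1)/(t - 8)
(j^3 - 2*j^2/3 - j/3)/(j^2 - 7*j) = (3*j^2 - 2*j - 1)/(3*(j - 7))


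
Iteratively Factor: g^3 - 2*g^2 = (g)*(g^2 - 2*g) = g^2*(g - 2)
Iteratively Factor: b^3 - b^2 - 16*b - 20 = (b + 2)*(b^2 - 3*b - 10) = (b + 2)^2*(b - 5)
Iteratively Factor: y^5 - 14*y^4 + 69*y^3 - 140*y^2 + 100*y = (y)*(y^4 - 14*y^3 + 69*y^2 - 140*y + 100) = y*(y - 2)*(y^3 - 12*y^2 + 45*y - 50) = y*(y - 2)^2*(y^2 - 10*y + 25) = y*(y - 5)*(y - 2)^2*(y - 5)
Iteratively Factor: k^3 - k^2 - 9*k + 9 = (k - 3)*(k^2 + 2*k - 3) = (k - 3)*(k + 3)*(k - 1)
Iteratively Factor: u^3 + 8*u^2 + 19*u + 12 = (u + 3)*(u^2 + 5*u + 4) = (u + 3)*(u + 4)*(u + 1)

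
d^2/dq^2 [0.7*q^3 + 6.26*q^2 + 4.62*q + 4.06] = 4.2*q + 12.52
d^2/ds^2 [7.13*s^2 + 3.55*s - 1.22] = 14.2600000000000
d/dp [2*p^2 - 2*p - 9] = 4*p - 2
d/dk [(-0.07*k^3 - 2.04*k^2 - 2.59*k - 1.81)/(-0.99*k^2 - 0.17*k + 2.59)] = (0.0693*k^4 + 0.0238000000000005*k^3 - 2.7612*k^2 - 14.151*k - 7.0158)/(0.9801*k^4 + 0.3366*k^3 - 5.0993*k^2 - 0.8806*k + 6.7081)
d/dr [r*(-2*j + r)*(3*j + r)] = -6*j^2 + 2*j*r + 3*r^2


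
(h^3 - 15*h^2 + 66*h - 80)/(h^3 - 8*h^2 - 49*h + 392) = (h^2 - 7*h + 10)/(h^2 - 49)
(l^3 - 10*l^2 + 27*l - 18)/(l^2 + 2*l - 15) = (l^2 - 7*l + 6)/(l + 5)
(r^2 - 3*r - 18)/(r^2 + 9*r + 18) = (r - 6)/(r + 6)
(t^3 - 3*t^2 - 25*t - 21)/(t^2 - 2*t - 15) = (t^2 - 6*t - 7)/(t - 5)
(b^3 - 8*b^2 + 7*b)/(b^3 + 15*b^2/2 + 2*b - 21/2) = 2*b*(b - 7)/(2*b^2 + 17*b + 21)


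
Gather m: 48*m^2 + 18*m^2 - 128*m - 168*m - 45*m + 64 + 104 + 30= 66*m^2 - 341*m + 198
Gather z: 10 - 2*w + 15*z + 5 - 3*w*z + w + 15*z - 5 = -w + z*(30 - 3*w) + 10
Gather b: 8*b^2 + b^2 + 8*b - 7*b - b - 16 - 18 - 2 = 9*b^2 - 36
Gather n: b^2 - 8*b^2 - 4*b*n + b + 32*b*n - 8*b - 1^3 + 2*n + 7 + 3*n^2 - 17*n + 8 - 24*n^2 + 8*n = -7*b^2 - 7*b - 21*n^2 + n*(28*b - 7) + 14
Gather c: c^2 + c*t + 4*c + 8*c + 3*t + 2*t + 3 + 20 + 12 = c^2 + c*(t + 12) + 5*t + 35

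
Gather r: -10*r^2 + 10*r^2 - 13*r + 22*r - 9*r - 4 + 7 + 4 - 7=0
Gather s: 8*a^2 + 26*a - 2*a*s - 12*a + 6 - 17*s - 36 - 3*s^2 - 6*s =8*a^2 + 14*a - 3*s^2 + s*(-2*a - 23) - 30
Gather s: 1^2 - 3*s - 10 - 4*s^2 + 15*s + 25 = -4*s^2 + 12*s + 16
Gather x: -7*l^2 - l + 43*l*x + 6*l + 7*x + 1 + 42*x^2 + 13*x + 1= -7*l^2 + 5*l + 42*x^2 + x*(43*l + 20) + 2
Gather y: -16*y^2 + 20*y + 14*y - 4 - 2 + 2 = -16*y^2 + 34*y - 4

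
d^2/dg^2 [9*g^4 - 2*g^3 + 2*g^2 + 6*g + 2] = 108*g^2 - 12*g + 4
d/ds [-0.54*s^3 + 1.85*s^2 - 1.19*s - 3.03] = -1.62*s^2 + 3.7*s - 1.19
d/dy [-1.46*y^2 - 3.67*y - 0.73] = -2.92*y - 3.67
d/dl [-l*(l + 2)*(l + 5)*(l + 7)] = -4*l^3 - 42*l^2 - 118*l - 70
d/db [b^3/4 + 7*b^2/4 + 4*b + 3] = 3*b^2/4 + 7*b/2 + 4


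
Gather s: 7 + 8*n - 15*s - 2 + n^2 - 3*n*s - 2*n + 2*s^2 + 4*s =n^2 + 6*n + 2*s^2 + s*(-3*n - 11) + 5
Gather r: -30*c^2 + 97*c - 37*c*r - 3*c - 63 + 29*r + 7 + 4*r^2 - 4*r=-30*c^2 + 94*c + 4*r^2 + r*(25 - 37*c) - 56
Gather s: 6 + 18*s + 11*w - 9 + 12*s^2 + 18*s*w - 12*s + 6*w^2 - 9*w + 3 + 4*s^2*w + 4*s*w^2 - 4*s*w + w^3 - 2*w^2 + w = s^2*(4*w + 12) + s*(4*w^2 + 14*w + 6) + w^3 + 4*w^2 + 3*w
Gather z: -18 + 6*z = 6*z - 18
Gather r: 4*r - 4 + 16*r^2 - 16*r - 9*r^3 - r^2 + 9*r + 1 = -9*r^3 + 15*r^2 - 3*r - 3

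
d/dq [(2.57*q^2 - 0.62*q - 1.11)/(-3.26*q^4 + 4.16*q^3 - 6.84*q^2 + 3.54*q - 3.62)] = (16.7564*q^5 - 16.7548*q^4 - 9.316*q^3 + 18.7098*q^2 - 33.7916*q + 6.1738)/(10.6276*q^8 - 27.1232*q^7 + 61.9024*q^6 - 79.9896*q^5 + 99.8408*q^4 - 78.5456*q^3 + 62.0532*q^2 - 25.6296*q + 13.1044)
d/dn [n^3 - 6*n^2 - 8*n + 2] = 3*n^2 - 12*n - 8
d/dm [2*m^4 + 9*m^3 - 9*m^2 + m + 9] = 8*m^3 + 27*m^2 - 18*m + 1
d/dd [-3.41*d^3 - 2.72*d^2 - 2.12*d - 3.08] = -10.23*d^2 - 5.44*d - 2.12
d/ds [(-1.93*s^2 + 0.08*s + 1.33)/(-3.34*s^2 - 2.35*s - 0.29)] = (4.8027*s^2 + 10.0038*s + 3.1023)/(11.1556*s^4 + 15.698*s^3 + 7.4597*s^2 + 1.363*s + 0.0841)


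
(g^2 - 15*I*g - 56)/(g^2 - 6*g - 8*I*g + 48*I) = (g - 7*I)/(g - 6)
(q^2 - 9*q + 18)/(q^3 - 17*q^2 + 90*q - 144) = 1/(q - 8)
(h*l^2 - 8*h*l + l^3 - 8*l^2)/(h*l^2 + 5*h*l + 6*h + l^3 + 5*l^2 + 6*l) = l*(l - 8)/(l^2 + 5*l + 6)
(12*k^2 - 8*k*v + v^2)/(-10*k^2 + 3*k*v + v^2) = (-6*k + v)/(5*k + v)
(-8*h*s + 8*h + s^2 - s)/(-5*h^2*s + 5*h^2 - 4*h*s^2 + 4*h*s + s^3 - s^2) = (-8*h + s)/(-5*h^2 - 4*h*s + s^2)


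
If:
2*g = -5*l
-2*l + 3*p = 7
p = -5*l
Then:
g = 35/34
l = -7/17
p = 35/17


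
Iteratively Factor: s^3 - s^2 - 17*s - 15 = (s + 3)*(s^2 - 4*s - 5) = (s + 1)*(s + 3)*(s - 5)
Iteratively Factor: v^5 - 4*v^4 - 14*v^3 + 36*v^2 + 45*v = (v)*(v^4 - 4*v^3 - 14*v^2 + 36*v + 45) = v*(v - 3)*(v^3 - v^2 - 17*v - 15) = v*(v - 5)*(v - 3)*(v^2 + 4*v + 3) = v*(v - 5)*(v - 3)*(v + 1)*(v + 3)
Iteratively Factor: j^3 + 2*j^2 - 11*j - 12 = (j + 1)*(j^2 + j - 12) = (j + 1)*(j + 4)*(j - 3)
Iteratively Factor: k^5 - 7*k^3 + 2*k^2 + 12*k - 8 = (k - 1)*(k^4 + k^3 - 6*k^2 - 4*k + 8) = (k - 1)^2*(k^3 + 2*k^2 - 4*k - 8) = (k - 1)^2*(k + 2)*(k^2 - 4) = (k - 2)*(k - 1)^2*(k + 2)*(k + 2)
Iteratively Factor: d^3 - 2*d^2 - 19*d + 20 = (d - 1)*(d^2 - d - 20) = (d - 5)*(d - 1)*(d + 4)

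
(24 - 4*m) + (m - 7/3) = 65/3 - 3*m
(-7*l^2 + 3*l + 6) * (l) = -7*l^3 + 3*l^2 + 6*l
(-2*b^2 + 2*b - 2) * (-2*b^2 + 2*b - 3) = 4*b^4 - 8*b^3 + 14*b^2 - 10*b + 6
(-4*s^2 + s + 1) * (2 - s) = 4*s^3 - 9*s^2 + s + 2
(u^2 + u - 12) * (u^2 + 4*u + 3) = u^4 + 5*u^3 - 5*u^2 - 45*u - 36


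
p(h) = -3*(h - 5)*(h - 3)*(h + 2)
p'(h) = -3*(h - 5)*(h - 3) - 3*(h - 5)*(h + 2) - 3*(h - 3)*(h + 2) = -9*h^2 + 36*h + 3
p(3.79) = 16.60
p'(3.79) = 10.16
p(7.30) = -275.93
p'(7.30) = -213.81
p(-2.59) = 75.10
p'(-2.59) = -150.61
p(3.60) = 14.11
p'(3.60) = 15.96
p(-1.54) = -40.97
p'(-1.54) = -73.78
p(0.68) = -80.58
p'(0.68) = 23.32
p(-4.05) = 392.39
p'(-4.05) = -290.42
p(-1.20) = -62.50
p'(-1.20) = -53.16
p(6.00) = -72.00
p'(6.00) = -105.00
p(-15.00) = 14040.00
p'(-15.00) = -2562.00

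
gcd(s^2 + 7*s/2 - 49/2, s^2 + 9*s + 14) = s + 7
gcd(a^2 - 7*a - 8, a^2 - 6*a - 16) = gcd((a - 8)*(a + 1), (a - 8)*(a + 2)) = a - 8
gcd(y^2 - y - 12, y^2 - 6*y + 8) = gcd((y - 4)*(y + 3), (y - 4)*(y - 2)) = y - 4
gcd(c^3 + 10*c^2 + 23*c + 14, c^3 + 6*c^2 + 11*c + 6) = c^2 + 3*c + 2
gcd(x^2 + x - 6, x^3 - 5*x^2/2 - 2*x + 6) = x - 2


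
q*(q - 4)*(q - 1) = q^3 - 5*q^2 + 4*q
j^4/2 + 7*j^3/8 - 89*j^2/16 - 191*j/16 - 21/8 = (j/2 + 1)*(j - 7/2)*(j + 1/4)*(j + 3)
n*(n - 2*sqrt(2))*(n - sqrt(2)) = n^3 - 3*sqrt(2)*n^2 + 4*n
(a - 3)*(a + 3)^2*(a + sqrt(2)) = a^4 + sqrt(2)*a^3 + 3*a^3 - 9*a^2 + 3*sqrt(2)*a^2 - 27*a - 9*sqrt(2)*a - 27*sqrt(2)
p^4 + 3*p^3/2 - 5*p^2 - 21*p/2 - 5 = (p - 5/2)*(p + 1)^2*(p + 2)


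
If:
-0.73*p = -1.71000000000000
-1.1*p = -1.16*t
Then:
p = 2.34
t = 2.22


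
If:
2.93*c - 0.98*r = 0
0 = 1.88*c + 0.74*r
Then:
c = 0.00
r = 0.00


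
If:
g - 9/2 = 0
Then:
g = 9/2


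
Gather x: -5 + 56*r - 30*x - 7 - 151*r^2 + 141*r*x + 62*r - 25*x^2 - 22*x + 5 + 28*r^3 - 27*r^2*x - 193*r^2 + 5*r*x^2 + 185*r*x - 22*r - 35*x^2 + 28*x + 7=28*r^3 - 344*r^2 + 96*r + x^2*(5*r - 60) + x*(-27*r^2 + 326*r - 24)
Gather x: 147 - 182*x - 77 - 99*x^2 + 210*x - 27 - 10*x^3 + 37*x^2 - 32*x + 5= -10*x^3 - 62*x^2 - 4*x + 48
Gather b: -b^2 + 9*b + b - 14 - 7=-b^2 + 10*b - 21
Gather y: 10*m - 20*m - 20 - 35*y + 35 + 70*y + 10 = -10*m + 35*y + 25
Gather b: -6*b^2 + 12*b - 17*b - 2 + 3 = -6*b^2 - 5*b + 1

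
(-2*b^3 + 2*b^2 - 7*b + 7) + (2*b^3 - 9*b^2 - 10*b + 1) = -7*b^2 - 17*b + 8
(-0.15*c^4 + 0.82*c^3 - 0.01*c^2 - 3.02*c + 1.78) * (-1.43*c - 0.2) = 0.2145*c^5 - 1.1426*c^4 - 0.1497*c^3 + 4.3206*c^2 - 1.9414*c - 0.356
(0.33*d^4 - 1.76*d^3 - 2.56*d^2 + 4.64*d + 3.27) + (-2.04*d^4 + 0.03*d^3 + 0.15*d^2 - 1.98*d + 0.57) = -1.71*d^4 - 1.73*d^3 - 2.41*d^2 + 2.66*d + 3.84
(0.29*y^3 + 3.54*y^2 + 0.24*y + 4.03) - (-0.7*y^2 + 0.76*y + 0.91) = 0.29*y^3 + 4.24*y^2 - 0.52*y + 3.12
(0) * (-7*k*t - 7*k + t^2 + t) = 0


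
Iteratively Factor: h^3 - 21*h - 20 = (h + 1)*(h^2 - h - 20) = (h - 5)*(h + 1)*(h + 4)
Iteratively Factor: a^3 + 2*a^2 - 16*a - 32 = (a - 4)*(a^2 + 6*a + 8) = (a - 4)*(a + 2)*(a + 4)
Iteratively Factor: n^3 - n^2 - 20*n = (n - 5)*(n^2 + 4*n) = (n - 5)*(n + 4)*(n)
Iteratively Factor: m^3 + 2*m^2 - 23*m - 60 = (m + 4)*(m^2 - 2*m - 15) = (m + 3)*(m + 4)*(m - 5)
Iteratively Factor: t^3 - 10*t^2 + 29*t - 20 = (t - 1)*(t^2 - 9*t + 20) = (t - 5)*(t - 1)*(t - 4)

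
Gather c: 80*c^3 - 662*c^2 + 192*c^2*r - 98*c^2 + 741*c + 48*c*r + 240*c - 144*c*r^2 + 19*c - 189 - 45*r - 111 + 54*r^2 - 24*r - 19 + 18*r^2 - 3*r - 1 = 80*c^3 + c^2*(192*r - 760) + c*(-144*r^2 + 48*r + 1000) + 72*r^2 - 72*r - 320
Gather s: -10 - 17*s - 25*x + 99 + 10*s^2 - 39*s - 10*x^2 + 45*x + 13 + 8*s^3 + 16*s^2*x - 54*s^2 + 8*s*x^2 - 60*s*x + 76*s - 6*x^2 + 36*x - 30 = 8*s^3 + s^2*(16*x - 44) + s*(8*x^2 - 60*x + 20) - 16*x^2 + 56*x + 72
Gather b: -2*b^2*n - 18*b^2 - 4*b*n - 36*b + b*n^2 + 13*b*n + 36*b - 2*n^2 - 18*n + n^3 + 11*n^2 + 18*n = b^2*(-2*n - 18) + b*(n^2 + 9*n) + n^3 + 9*n^2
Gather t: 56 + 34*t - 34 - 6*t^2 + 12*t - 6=-6*t^2 + 46*t + 16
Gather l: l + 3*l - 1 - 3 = 4*l - 4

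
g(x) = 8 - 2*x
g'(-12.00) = -2.00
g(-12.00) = 32.00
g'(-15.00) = -2.00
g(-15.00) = 38.00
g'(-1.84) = -2.00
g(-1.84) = 11.68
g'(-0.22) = -2.00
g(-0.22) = 8.44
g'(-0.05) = -2.00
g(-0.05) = 8.10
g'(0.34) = -2.00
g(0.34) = 7.32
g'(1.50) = -2.00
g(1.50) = 5.00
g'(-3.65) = -2.00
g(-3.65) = 15.30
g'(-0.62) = -2.00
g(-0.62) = 9.24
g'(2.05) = -2.00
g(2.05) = 3.90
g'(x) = -2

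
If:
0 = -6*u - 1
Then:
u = -1/6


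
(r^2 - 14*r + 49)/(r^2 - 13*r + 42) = (r - 7)/(r - 6)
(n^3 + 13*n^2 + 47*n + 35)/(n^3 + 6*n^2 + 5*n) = (n + 7)/n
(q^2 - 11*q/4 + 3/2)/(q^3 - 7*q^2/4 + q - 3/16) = 4*(q - 2)/(4*q^2 - 4*q + 1)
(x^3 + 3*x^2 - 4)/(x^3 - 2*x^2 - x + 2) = (x^2 + 4*x + 4)/(x^2 - x - 2)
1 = 1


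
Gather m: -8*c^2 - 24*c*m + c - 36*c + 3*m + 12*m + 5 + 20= -8*c^2 - 35*c + m*(15 - 24*c) + 25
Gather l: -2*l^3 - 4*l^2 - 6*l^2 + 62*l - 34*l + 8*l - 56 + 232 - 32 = -2*l^3 - 10*l^2 + 36*l + 144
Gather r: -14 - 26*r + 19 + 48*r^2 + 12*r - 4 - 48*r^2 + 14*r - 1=0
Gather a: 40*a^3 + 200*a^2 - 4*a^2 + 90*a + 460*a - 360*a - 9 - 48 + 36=40*a^3 + 196*a^2 + 190*a - 21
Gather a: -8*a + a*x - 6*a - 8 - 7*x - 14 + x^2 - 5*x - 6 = a*(x - 14) + x^2 - 12*x - 28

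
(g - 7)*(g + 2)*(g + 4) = g^3 - g^2 - 34*g - 56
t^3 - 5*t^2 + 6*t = t*(t - 3)*(t - 2)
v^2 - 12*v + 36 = (v - 6)^2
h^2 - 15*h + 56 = (h - 8)*(h - 7)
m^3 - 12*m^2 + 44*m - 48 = (m - 6)*(m - 4)*(m - 2)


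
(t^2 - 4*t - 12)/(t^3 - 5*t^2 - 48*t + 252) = (t + 2)/(t^2 + t - 42)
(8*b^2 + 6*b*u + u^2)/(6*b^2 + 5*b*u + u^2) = (4*b + u)/(3*b + u)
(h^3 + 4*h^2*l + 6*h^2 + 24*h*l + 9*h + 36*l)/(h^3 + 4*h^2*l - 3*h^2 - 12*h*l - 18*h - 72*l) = (h + 3)/(h - 6)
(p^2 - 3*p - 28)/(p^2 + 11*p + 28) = (p - 7)/(p + 7)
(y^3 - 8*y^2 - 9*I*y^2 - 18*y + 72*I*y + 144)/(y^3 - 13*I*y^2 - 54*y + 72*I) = (y - 8)/(y - 4*I)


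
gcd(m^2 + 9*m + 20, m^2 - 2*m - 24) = m + 4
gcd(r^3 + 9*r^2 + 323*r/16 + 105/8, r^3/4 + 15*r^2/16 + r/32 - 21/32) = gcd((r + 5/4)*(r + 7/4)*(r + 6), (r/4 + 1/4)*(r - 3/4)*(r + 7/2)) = 1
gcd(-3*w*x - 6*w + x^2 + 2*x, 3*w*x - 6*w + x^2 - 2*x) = 1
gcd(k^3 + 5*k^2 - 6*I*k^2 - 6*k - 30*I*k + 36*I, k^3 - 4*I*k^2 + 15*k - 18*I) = k - 6*I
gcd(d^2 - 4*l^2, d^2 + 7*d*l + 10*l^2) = d + 2*l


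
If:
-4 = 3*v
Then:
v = -4/3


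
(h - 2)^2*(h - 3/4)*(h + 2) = h^4 - 11*h^3/4 - 5*h^2/2 + 11*h - 6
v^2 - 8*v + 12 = (v - 6)*(v - 2)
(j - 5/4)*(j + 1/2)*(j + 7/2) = j^3 + 11*j^2/4 - 13*j/4 - 35/16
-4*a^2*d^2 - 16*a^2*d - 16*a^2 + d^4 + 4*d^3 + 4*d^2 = (-2*a + d)*(2*a + d)*(d + 2)^2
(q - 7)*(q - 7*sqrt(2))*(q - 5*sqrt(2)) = q^3 - 12*sqrt(2)*q^2 - 7*q^2 + 70*q + 84*sqrt(2)*q - 490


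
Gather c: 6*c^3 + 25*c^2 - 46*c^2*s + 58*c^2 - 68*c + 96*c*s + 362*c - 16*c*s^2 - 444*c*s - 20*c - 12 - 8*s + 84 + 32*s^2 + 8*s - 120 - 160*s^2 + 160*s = 6*c^3 + c^2*(83 - 46*s) + c*(-16*s^2 - 348*s + 274) - 128*s^2 + 160*s - 48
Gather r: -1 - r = -r - 1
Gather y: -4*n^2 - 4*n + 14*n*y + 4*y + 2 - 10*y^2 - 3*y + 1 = -4*n^2 - 4*n - 10*y^2 + y*(14*n + 1) + 3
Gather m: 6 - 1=5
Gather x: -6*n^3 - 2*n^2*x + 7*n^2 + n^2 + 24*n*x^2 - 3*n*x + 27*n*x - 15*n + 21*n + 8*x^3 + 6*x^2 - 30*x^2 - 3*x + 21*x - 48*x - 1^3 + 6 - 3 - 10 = -6*n^3 + 8*n^2 + 6*n + 8*x^3 + x^2*(24*n - 24) + x*(-2*n^2 + 24*n - 30) - 8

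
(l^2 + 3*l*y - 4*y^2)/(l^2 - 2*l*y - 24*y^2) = (-l + y)/(-l + 6*y)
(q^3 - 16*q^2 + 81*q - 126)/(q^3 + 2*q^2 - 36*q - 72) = (q^2 - 10*q + 21)/(q^2 + 8*q + 12)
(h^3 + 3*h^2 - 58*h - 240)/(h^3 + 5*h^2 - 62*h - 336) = (h + 5)/(h + 7)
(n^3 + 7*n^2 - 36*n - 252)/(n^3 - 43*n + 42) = (n + 6)/(n - 1)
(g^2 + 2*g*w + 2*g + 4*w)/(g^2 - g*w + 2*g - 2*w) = (-g - 2*w)/(-g + w)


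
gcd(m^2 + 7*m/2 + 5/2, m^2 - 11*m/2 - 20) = m + 5/2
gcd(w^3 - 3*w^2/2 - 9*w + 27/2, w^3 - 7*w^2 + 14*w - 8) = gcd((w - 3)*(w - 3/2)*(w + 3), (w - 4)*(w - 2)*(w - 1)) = 1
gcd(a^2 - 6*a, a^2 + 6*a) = a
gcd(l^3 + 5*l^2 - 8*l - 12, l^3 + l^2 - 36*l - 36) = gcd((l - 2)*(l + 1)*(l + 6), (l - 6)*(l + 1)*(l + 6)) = l^2 + 7*l + 6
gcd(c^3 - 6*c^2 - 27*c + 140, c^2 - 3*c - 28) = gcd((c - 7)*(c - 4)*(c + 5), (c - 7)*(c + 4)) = c - 7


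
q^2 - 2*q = q*(q - 2)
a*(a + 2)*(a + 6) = a^3 + 8*a^2 + 12*a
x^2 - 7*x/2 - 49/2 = (x - 7)*(x + 7/2)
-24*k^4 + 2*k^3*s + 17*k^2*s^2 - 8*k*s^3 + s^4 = (-4*k + s)*(-3*k + s)*(-2*k + s)*(k + s)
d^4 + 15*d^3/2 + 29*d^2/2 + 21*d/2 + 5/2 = (d + 1/2)*(d + 1)^2*(d + 5)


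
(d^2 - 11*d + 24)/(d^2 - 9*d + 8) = (d - 3)/(d - 1)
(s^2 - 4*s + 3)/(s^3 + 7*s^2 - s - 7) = (s - 3)/(s^2 + 8*s + 7)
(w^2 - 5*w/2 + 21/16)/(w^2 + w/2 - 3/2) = (16*w^2 - 40*w + 21)/(8*(2*w^2 + w - 3))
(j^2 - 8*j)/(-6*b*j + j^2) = (8 - j)/(6*b - j)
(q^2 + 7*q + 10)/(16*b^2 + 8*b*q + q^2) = (q^2 + 7*q + 10)/(16*b^2 + 8*b*q + q^2)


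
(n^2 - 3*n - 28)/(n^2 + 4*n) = (n - 7)/n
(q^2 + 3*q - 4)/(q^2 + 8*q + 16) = (q - 1)/(q + 4)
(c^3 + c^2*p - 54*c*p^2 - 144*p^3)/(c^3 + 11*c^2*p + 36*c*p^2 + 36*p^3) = (c - 8*p)/(c + 2*p)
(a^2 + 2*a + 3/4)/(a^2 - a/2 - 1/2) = (a + 3/2)/(a - 1)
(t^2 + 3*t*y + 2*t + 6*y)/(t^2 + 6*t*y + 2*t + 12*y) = (t + 3*y)/(t + 6*y)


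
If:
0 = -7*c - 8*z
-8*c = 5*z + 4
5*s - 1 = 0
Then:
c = -32/29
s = 1/5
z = 28/29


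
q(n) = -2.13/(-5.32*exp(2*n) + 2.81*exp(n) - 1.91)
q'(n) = -2.13*(10.64*exp(2*n) - 2.81*exp(n))/(-5.32*exp(2*n) + 2.81*exp(n) - 1.91)^2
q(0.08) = 0.42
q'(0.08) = -0.77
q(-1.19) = 1.38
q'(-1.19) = -0.12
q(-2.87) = 1.20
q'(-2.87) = 0.09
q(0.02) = 0.47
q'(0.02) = -0.83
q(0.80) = 0.10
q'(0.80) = -0.20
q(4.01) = 0.00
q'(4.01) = -0.00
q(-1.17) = 1.37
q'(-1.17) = -0.14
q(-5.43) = 1.12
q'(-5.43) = 0.01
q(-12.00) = 1.12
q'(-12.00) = 0.00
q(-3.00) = 1.19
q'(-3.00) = 0.08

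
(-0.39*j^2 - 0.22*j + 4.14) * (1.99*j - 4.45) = -0.7761*j^3 + 1.2977*j^2 + 9.2176*j - 18.423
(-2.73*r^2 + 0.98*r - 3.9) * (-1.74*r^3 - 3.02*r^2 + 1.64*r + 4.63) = 4.7502*r^5 + 6.5394*r^4 - 0.6508*r^3 + 0.745300000000002*r^2 - 1.8586*r - 18.057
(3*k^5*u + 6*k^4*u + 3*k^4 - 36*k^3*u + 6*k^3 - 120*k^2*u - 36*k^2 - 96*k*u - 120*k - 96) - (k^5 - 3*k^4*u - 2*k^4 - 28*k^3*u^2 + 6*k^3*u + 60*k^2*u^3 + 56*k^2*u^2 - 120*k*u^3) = 3*k^5*u - k^5 + 9*k^4*u + 5*k^4 + 28*k^3*u^2 - 42*k^3*u + 6*k^3 - 60*k^2*u^3 - 56*k^2*u^2 - 120*k^2*u - 36*k^2 + 120*k*u^3 - 96*k*u - 120*k - 96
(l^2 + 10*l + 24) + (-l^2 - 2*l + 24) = 8*l + 48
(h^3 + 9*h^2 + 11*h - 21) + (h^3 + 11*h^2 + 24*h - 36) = 2*h^3 + 20*h^2 + 35*h - 57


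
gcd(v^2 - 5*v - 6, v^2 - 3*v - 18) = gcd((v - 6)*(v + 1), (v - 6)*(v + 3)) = v - 6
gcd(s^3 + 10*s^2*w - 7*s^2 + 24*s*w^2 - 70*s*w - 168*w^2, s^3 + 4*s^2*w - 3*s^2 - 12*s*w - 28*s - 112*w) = s^2 + 4*s*w - 7*s - 28*w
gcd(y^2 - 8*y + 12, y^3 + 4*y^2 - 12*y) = y - 2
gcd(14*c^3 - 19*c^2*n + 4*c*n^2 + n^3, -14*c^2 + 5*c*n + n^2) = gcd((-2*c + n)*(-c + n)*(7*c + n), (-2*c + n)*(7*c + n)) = 14*c^2 - 5*c*n - n^2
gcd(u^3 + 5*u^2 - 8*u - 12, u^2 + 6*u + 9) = 1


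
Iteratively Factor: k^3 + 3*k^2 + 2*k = (k + 1)*(k^2 + 2*k) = k*(k + 1)*(k + 2)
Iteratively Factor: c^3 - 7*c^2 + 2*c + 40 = (c - 4)*(c^2 - 3*c - 10) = (c - 5)*(c - 4)*(c + 2)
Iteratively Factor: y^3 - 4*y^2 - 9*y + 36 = (y - 4)*(y^2 - 9) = (y - 4)*(y - 3)*(y + 3)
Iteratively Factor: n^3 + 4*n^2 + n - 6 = (n + 2)*(n^2 + 2*n - 3) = (n - 1)*(n + 2)*(n + 3)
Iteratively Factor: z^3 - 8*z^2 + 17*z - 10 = (z - 1)*(z^2 - 7*z + 10) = (z - 2)*(z - 1)*(z - 5)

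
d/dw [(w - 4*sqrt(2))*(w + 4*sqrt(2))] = 2*w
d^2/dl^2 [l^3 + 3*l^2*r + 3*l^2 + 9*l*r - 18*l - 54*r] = 6*l + 6*r + 6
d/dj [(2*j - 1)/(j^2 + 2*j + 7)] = 2*(-j^2 + j + 8)/(j^4 + 4*j^3 + 18*j^2 + 28*j + 49)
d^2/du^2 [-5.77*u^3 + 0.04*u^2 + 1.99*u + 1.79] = 0.08 - 34.62*u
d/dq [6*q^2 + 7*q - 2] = 12*q + 7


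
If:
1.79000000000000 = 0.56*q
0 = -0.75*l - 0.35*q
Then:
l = -1.49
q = 3.20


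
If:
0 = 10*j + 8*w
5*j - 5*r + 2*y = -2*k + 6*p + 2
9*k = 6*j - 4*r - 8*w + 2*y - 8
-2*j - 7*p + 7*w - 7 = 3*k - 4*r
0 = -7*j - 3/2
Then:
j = -3/14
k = 62*y/659 - 701/659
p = 82*y/659 - 17715/36904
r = 190*y/659 - 8557/18452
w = 15/56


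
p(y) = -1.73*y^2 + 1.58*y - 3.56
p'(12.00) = -39.94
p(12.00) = -233.72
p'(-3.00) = 11.96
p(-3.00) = -23.87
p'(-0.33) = 2.72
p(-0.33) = -4.27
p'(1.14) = -2.36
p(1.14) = -4.01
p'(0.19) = 0.92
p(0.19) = -3.32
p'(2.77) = -8.00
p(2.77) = -12.46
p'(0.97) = -1.78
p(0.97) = -3.66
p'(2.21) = -6.07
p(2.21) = -8.52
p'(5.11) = -16.10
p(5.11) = -40.66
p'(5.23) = -16.52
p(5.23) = -42.62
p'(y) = 1.58 - 3.46*y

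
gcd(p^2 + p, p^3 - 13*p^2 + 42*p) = p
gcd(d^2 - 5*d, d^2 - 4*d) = d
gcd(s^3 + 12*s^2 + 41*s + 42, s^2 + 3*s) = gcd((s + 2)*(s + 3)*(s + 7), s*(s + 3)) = s + 3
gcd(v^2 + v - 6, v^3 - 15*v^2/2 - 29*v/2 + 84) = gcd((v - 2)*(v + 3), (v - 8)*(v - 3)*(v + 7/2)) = 1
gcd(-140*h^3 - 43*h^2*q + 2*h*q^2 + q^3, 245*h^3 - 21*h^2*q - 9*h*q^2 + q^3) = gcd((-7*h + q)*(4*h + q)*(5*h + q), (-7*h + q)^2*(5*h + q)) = -35*h^2 - 2*h*q + q^2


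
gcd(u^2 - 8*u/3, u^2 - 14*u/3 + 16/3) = u - 8/3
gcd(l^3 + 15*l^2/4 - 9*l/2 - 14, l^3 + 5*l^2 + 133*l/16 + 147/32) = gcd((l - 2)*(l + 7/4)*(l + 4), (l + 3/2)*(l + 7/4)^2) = l + 7/4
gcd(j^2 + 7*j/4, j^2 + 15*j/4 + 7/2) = j + 7/4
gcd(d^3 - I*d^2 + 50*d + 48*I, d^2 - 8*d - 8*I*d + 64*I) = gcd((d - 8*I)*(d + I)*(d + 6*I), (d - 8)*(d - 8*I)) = d - 8*I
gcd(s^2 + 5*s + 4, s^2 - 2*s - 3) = s + 1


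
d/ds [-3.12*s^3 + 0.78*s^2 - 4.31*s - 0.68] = -9.36*s^2 + 1.56*s - 4.31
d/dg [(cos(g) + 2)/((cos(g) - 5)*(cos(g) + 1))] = (cos(g)^2 + 4*cos(g) - 3)*sin(g)/((cos(g) - 5)^2*(cos(g) + 1)^2)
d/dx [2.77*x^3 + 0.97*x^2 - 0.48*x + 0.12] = 8.31*x^2 + 1.94*x - 0.48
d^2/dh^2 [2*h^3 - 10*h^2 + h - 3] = 12*h - 20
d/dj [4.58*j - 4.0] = 4.58000000000000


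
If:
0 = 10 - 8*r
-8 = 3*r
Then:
No Solution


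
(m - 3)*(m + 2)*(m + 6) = m^3 + 5*m^2 - 12*m - 36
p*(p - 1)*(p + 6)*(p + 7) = p^4 + 12*p^3 + 29*p^2 - 42*p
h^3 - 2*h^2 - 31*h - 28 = (h - 7)*(h + 1)*(h + 4)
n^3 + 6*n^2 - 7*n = n*(n - 1)*(n + 7)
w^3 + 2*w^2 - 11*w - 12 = (w - 3)*(w + 1)*(w + 4)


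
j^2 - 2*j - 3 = (j - 3)*(j + 1)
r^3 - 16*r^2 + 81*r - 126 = (r - 7)*(r - 6)*(r - 3)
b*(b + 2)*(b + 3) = b^3 + 5*b^2 + 6*b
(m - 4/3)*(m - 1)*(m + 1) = m^3 - 4*m^2/3 - m + 4/3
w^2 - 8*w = w*(w - 8)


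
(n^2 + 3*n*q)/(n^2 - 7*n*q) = (n + 3*q)/(n - 7*q)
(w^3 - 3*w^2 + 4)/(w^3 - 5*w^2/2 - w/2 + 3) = 2*(w - 2)/(2*w - 3)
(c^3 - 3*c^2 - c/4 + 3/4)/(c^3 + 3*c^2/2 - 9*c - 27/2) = (4*c^2 - 1)/(2*(2*c^2 + 9*c + 9))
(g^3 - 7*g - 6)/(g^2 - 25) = (g^3 - 7*g - 6)/(g^2 - 25)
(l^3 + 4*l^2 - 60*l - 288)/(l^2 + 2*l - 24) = (l^2 - 2*l - 48)/(l - 4)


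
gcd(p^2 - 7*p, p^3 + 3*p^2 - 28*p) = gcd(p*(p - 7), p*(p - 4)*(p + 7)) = p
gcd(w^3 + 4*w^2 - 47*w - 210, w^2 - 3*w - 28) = w - 7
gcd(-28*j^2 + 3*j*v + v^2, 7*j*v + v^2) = 7*j + v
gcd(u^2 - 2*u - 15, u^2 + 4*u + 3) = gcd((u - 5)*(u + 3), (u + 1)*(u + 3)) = u + 3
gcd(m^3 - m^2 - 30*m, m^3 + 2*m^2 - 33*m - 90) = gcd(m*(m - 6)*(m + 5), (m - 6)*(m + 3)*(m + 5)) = m^2 - m - 30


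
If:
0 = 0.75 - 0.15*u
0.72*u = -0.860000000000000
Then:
No Solution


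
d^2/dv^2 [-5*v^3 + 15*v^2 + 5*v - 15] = 30 - 30*v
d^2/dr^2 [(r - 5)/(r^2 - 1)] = 2*(4*r^2*(r - 5) + (5 - 3*r)*(r^2 - 1))/(r^2 - 1)^3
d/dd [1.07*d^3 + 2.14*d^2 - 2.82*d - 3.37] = 3.21*d^2 + 4.28*d - 2.82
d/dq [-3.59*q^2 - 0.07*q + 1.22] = -7.18*q - 0.07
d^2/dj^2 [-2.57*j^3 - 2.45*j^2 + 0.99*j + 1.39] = -15.42*j - 4.9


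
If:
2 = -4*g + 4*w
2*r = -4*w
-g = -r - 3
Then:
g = 2/3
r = -7/3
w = 7/6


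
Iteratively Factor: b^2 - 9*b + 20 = (b - 4)*(b - 5)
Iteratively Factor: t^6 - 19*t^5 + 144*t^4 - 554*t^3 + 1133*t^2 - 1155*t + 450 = (t - 2)*(t^5 - 17*t^4 + 110*t^3 - 334*t^2 + 465*t - 225) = (t - 3)*(t - 2)*(t^4 - 14*t^3 + 68*t^2 - 130*t + 75) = (t - 5)*(t - 3)*(t - 2)*(t^3 - 9*t^2 + 23*t - 15) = (t - 5)*(t - 3)^2*(t - 2)*(t^2 - 6*t + 5) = (t - 5)*(t - 3)^2*(t - 2)*(t - 1)*(t - 5)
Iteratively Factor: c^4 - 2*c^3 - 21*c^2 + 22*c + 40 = (c - 2)*(c^3 - 21*c - 20) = (c - 5)*(c - 2)*(c^2 + 5*c + 4) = (c - 5)*(c - 2)*(c + 4)*(c + 1)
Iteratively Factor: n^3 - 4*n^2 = (n)*(n^2 - 4*n) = n^2*(n - 4)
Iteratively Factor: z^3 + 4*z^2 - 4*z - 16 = (z - 2)*(z^2 + 6*z + 8) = (z - 2)*(z + 4)*(z + 2)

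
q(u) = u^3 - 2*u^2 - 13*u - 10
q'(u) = 3*u^2 - 4*u - 13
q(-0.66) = -2.58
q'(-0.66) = -9.05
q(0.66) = -19.16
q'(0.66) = -14.33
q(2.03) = -36.27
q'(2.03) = -8.76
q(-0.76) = -1.71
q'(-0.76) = -8.23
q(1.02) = -24.28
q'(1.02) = -13.96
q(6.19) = 70.07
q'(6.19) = 77.19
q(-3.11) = -18.99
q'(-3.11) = 28.46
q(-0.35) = -5.74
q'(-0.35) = -11.23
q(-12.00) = -1870.00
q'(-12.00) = 467.00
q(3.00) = -40.00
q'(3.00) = 2.00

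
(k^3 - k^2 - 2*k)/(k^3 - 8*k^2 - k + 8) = k*(k - 2)/(k^2 - 9*k + 8)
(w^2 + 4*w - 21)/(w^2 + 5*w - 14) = (w - 3)/(w - 2)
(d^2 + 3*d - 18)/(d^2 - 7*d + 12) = (d + 6)/(d - 4)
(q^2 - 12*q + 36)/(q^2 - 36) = (q - 6)/(q + 6)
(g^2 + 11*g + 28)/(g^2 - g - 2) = (g^2 + 11*g + 28)/(g^2 - g - 2)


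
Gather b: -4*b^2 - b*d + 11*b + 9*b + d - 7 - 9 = -4*b^2 + b*(20 - d) + d - 16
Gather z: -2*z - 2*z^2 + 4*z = -2*z^2 + 2*z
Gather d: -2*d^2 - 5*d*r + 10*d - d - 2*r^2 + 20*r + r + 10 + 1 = -2*d^2 + d*(9 - 5*r) - 2*r^2 + 21*r + 11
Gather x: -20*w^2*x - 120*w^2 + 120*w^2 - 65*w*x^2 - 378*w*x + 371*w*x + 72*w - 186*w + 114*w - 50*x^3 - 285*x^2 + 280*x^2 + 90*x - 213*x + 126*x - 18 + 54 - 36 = -50*x^3 + x^2*(-65*w - 5) + x*(-20*w^2 - 7*w + 3)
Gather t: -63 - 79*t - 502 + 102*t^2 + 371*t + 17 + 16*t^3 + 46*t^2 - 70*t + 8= 16*t^3 + 148*t^2 + 222*t - 540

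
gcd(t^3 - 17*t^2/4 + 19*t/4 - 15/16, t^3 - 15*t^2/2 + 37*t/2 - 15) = t - 5/2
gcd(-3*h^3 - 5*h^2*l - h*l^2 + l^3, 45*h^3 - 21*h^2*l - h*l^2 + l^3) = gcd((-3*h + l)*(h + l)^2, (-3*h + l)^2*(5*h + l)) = 3*h - l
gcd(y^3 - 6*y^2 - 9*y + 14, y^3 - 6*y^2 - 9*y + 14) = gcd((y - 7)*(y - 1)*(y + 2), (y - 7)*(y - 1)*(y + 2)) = y^3 - 6*y^2 - 9*y + 14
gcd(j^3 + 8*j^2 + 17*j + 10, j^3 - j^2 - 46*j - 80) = j^2 + 7*j + 10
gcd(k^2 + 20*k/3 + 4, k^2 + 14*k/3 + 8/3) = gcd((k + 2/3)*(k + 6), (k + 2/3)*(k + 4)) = k + 2/3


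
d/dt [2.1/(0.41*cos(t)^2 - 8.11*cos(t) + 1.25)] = (1.722*cos(t) - 17.031)*sin(t)/(0.41*cos(t)^2 - 8.11*cos(t) + 1.25)^2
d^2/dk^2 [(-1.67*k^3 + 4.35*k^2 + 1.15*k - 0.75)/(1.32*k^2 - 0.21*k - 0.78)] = (1.4210854715202e-14*k^4 + 2.833002*k^3 + 17.390484*k^2 + 2.255472*k + 3.30579)/(2.299968*k^6 - 1.097712*k^5 - 3.90258*k^4 + 1.288035*k^3 + 2.30607*k^2 - 0.383292*k - 0.474552)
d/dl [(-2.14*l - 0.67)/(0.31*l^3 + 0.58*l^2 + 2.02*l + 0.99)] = (1.3268*l^3 + 1.8643*l^2 + 0.7772*l - 0.7652)/(0.0961*l^6 + 0.3596*l^5 + 1.5888*l^4 + 2.957*l^3 + 5.2288*l^2 + 3.9996*l + 0.9801)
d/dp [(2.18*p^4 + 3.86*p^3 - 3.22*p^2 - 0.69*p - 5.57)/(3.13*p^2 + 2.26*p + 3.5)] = (13.6468*p^5 + 26.8622*p^4 + 47.9672*p^3 + 35.4125*p^2 + 12.3282*p + 10.1732)/(9.7969*p^4 + 14.1476*p^3 + 27.0176*p^2 + 15.82*p + 12.25)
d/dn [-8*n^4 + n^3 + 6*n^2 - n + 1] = -32*n^3 + 3*n^2 + 12*n - 1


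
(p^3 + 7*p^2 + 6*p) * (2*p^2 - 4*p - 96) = 2*p^5 + 10*p^4 - 112*p^3 - 696*p^2 - 576*p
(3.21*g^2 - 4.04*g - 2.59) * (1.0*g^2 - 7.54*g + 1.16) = 3.21*g^4 - 28.2434*g^3 + 31.5952*g^2 + 14.8422*g - 3.0044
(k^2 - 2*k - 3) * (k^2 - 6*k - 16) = k^4 - 8*k^3 - 7*k^2 + 50*k + 48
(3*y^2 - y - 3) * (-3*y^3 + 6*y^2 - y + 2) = -9*y^5 + 21*y^4 - 11*y^2 + y - 6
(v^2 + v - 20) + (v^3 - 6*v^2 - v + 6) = v^3 - 5*v^2 - 14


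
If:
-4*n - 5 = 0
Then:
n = -5/4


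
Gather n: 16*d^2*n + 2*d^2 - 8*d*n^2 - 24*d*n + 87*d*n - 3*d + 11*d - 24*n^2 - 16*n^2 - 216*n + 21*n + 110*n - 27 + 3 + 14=2*d^2 + 8*d + n^2*(-8*d - 40) + n*(16*d^2 + 63*d - 85) - 10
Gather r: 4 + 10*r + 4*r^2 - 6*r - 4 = 4*r^2 + 4*r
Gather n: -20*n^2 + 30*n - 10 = -20*n^2 + 30*n - 10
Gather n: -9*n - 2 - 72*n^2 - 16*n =-72*n^2 - 25*n - 2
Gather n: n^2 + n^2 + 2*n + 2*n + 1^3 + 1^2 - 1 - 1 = 2*n^2 + 4*n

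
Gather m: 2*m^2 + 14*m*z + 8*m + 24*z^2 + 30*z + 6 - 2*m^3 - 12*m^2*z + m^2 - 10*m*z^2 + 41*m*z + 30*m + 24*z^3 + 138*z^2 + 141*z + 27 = -2*m^3 + m^2*(3 - 12*z) + m*(-10*z^2 + 55*z + 38) + 24*z^3 + 162*z^2 + 171*z + 33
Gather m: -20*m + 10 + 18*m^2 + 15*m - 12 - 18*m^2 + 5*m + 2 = 0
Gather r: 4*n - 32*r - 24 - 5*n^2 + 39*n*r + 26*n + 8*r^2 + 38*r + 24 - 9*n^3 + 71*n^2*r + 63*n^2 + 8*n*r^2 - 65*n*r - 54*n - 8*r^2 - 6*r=-9*n^3 + 58*n^2 + 8*n*r^2 - 24*n + r*(71*n^2 - 26*n)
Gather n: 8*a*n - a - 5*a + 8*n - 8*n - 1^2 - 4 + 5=8*a*n - 6*a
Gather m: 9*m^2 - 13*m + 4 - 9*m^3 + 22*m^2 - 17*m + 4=-9*m^3 + 31*m^2 - 30*m + 8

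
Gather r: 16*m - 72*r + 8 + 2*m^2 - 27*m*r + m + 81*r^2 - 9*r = 2*m^2 + 17*m + 81*r^2 + r*(-27*m - 81) + 8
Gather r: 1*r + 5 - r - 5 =0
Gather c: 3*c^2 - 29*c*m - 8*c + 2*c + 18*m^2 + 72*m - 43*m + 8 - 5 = 3*c^2 + c*(-29*m - 6) + 18*m^2 + 29*m + 3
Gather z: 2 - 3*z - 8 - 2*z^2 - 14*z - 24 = -2*z^2 - 17*z - 30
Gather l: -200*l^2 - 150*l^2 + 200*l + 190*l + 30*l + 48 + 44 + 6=-350*l^2 + 420*l + 98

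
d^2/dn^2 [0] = 0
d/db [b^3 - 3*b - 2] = 3*b^2 - 3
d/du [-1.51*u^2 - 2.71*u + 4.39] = -3.02*u - 2.71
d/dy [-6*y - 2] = -6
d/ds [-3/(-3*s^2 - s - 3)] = 3*(-6*s - 1)/(3*s^2 + s + 3)^2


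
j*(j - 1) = j^2 - j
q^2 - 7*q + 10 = (q - 5)*(q - 2)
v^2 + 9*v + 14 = (v + 2)*(v + 7)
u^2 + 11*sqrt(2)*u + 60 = (u + 5*sqrt(2))*(u + 6*sqrt(2))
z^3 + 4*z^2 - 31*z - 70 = (z - 5)*(z + 2)*(z + 7)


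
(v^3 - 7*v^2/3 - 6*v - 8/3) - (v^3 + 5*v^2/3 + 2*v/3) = -4*v^2 - 20*v/3 - 8/3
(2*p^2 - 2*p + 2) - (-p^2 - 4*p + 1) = 3*p^2 + 2*p + 1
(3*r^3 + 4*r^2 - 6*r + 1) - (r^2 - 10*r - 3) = 3*r^3 + 3*r^2 + 4*r + 4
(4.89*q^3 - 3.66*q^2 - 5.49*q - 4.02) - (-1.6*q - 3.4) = 4.89*q^3 - 3.66*q^2 - 3.89*q - 0.62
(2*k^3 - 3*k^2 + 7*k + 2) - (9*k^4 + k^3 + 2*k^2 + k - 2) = -9*k^4 + k^3 - 5*k^2 + 6*k + 4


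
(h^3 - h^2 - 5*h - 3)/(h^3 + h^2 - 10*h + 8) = (h^3 - h^2 - 5*h - 3)/(h^3 + h^2 - 10*h + 8)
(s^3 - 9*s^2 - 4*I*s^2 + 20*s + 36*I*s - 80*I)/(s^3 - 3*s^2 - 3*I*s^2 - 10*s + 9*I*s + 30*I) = (s^2 - 4*s*(1 + I) + 16*I)/(s^2 + s*(2 - 3*I) - 6*I)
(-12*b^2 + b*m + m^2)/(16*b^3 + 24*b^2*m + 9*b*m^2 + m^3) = (-3*b + m)/(4*b^2 + 5*b*m + m^2)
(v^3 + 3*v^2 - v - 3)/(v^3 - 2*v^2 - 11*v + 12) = (v + 1)/(v - 4)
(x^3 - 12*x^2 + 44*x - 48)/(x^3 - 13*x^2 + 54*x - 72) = (x - 2)/(x - 3)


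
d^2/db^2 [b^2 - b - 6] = 2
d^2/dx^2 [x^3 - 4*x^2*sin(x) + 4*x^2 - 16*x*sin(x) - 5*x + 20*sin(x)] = 4*x^2*sin(x) - 16*sqrt(2)*x*cos(x + pi/4) + 6*x - 28*sin(x) - 32*cos(x) + 8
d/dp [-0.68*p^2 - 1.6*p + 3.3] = -1.36*p - 1.6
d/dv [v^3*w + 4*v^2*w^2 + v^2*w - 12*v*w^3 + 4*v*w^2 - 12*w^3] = w*(3*v^2 + 8*v*w + 2*v - 12*w^2 + 4*w)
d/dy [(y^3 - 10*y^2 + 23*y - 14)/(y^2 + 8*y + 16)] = (y^3 + 12*y^2 - 103*y + 120)/(y^3 + 12*y^2 + 48*y + 64)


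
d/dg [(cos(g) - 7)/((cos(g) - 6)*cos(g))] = (sin(g) + 42*sin(g)/cos(g)^2 - 14*tan(g))/(cos(g) - 6)^2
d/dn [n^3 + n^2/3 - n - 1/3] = 3*n^2 + 2*n/3 - 1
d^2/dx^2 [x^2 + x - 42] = 2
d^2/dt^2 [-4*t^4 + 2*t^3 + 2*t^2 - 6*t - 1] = -48*t^2 + 12*t + 4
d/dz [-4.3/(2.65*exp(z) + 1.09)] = 11.395*exp(z)/(2.65*exp(z) + 1.09)^2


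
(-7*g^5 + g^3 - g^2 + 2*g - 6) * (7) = -49*g^5 + 7*g^3 - 7*g^2 + 14*g - 42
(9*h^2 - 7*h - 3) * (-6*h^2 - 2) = -54*h^4 + 42*h^3 + 14*h + 6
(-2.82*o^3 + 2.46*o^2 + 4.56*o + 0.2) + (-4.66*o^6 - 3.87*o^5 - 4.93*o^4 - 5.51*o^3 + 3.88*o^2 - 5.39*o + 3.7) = -4.66*o^6 - 3.87*o^5 - 4.93*o^4 - 8.33*o^3 + 6.34*o^2 - 0.83*o + 3.9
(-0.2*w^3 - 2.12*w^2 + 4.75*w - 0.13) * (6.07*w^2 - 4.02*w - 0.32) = -1.214*w^5 - 12.0644*w^4 + 37.4189*w^3 - 19.2057*w^2 - 0.9974*w + 0.0416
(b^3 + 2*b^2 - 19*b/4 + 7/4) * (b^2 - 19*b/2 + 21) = b^5 - 15*b^4/2 - 11*b^3/4 + 711*b^2/8 - 931*b/8 + 147/4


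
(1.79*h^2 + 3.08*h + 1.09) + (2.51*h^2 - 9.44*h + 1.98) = 4.3*h^2 - 6.36*h + 3.07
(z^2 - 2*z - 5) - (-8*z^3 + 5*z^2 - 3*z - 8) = 8*z^3 - 4*z^2 + z + 3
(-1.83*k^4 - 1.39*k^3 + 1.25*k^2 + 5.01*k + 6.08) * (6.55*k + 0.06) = -11.9865*k^5 - 9.2143*k^4 + 8.1041*k^3 + 32.8905*k^2 + 40.1246*k + 0.3648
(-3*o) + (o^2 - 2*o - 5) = o^2 - 5*o - 5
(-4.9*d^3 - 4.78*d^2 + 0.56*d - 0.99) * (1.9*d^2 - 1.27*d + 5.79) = -9.31*d^5 - 2.859*d^4 - 21.2364*d^3 - 30.2684*d^2 + 4.4997*d - 5.7321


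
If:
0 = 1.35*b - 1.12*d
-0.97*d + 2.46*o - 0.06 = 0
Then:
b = 2.10400916380298*o - 0.0513172966781214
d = 2.5360824742268*o - 0.0618556701030928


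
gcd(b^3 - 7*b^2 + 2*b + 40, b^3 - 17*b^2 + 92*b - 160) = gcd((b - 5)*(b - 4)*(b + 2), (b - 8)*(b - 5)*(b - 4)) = b^2 - 9*b + 20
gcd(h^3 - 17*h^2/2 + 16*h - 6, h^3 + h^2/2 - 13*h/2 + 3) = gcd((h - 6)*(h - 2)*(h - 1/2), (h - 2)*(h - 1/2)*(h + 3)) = h^2 - 5*h/2 + 1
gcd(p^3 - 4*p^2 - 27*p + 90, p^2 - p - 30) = p^2 - p - 30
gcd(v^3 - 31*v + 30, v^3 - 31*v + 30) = v^3 - 31*v + 30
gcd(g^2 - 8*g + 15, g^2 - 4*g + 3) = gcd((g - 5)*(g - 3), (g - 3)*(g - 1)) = g - 3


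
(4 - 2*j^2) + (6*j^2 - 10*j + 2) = 4*j^2 - 10*j + 6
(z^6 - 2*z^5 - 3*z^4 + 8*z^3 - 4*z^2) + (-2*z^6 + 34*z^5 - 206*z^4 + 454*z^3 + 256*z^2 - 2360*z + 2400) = -z^6 + 32*z^5 - 209*z^4 + 462*z^3 + 252*z^2 - 2360*z + 2400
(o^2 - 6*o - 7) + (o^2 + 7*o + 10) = 2*o^2 + o + 3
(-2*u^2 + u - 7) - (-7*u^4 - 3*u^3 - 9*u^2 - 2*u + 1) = 7*u^4 + 3*u^3 + 7*u^2 + 3*u - 8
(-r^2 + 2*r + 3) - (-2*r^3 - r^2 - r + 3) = 2*r^3 + 3*r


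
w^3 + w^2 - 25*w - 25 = (w - 5)*(w + 1)*(w + 5)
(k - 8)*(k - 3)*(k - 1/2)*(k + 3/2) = k^4 - 10*k^3 + 49*k^2/4 + 129*k/4 - 18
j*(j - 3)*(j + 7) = j^3 + 4*j^2 - 21*j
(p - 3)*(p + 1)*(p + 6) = p^3 + 4*p^2 - 15*p - 18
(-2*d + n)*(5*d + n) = -10*d^2 + 3*d*n + n^2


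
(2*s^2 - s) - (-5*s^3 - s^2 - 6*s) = 5*s^3 + 3*s^2 + 5*s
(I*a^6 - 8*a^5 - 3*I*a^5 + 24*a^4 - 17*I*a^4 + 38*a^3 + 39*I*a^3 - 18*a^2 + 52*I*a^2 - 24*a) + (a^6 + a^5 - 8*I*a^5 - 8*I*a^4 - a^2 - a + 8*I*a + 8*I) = a^6 + I*a^6 - 7*a^5 - 11*I*a^5 + 24*a^4 - 25*I*a^4 + 38*a^3 + 39*I*a^3 - 19*a^2 + 52*I*a^2 - 25*a + 8*I*a + 8*I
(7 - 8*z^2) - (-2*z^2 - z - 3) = -6*z^2 + z + 10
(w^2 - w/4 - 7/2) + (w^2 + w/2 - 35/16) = 2*w^2 + w/4 - 91/16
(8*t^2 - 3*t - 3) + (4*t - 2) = 8*t^2 + t - 5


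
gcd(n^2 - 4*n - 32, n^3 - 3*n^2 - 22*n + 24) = n + 4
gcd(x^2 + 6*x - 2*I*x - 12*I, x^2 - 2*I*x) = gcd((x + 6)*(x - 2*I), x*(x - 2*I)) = x - 2*I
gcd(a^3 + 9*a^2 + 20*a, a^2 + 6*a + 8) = a + 4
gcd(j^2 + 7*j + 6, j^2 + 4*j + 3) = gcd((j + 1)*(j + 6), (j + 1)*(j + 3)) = j + 1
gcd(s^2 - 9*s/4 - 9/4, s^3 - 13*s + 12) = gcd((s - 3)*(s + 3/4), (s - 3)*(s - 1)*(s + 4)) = s - 3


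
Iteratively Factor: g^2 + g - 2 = (g - 1)*(g + 2)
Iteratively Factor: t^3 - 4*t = (t - 2)*(t^2 + 2*t) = (t - 2)*(t + 2)*(t)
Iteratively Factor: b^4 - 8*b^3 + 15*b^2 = (b)*(b^3 - 8*b^2 + 15*b) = b*(b - 3)*(b^2 - 5*b) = b^2*(b - 3)*(b - 5)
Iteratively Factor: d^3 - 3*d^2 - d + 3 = (d + 1)*(d^2 - 4*d + 3) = (d - 1)*(d + 1)*(d - 3)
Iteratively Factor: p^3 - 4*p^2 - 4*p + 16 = (p - 4)*(p^2 - 4) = (p - 4)*(p + 2)*(p - 2)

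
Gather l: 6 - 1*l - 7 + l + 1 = 0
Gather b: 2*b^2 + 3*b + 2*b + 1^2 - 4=2*b^2 + 5*b - 3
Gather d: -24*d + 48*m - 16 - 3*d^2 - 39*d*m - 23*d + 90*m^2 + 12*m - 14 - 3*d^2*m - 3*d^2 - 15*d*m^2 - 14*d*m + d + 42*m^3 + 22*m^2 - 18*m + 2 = d^2*(-3*m - 6) + d*(-15*m^2 - 53*m - 46) + 42*m^3 + 112*m^2 + 42*m - 28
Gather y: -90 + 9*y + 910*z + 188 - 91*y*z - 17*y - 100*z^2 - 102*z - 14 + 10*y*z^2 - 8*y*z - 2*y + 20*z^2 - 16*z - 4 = y*(10*z^2 - 99*z - 10) - 80*z^2 + 792*z + 80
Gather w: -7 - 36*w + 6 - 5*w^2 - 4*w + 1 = -5*w^2 - 40*w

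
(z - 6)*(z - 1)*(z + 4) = z^3 - 3*z^2 - 22*z + 24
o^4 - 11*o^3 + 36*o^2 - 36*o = o*(o - 6)*(o - 3)*(o - 2)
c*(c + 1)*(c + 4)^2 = c^4 + 9*c^3 + 24*c^2 + 16*c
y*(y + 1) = y^2 + y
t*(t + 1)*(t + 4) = t^3 + 5*t^2 + 4*t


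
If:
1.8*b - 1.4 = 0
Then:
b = 0.78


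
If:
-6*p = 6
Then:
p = -1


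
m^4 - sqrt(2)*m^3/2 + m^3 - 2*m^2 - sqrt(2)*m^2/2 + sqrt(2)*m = m*(m - 1)*(m + 2)*(m - sqrt(2)/2)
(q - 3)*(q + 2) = q^2 - q - 6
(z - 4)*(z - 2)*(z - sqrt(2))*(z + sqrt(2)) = z^4 - 6*z^3 + 6*z^2 + 12*z - 16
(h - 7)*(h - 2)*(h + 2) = h^3 - 7*h^2 - 4*h + 28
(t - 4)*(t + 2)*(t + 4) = t^3 + 2*t^2 - 16*t - 32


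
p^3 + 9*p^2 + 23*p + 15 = (p + 1)*(p + 3)*(p + 5)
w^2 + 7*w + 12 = (w + 3)*(w + 4)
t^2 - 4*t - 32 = (t - 8)*(t + 4)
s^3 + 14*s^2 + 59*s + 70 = (s + 2)*(s + 5)*(s + 7)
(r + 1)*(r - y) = r^2 - r*y + r - y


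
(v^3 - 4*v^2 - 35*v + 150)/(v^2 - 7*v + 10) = (v^2 + v - 30)/(v - 2)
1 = 1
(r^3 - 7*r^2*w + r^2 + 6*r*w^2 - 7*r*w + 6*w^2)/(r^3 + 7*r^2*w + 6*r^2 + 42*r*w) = (r^3 - 7*r^2*w + r^2 + 6*r*w^2 - 7*r*w + 6*w^2)/(r*(r^2 + 7*r*w + 6*r + 42*w))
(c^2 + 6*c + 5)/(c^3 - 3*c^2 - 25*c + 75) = (c + 1)/(c^2 - 8*c + 15)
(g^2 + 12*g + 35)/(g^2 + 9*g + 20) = (g + 7)/(g + 4)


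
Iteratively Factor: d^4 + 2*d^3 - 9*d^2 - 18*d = (d + 3)*(d^3 - d^2 - 6*d) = (d - 3)*(d + 3)*(d^2 + 2*d) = (d - 3)*(d + 2)*(d + 3)*(d)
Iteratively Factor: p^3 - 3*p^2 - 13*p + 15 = (p - 5)*(p^2 + 2*p - 3) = (p - 5)*(p + 3)*(p - 1)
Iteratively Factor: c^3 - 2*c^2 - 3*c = (c + 1)*(c^2 - 3*c) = (c - 3)*(c + 1)*(c)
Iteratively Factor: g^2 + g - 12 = (g - 3)*(g + 4)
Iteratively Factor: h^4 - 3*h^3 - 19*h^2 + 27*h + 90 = (h + 2)*(h^3 - 5*h^2 - 9*h + 45) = (h - 3)*(h + 2)*(h^2 - 2*h - 15) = (h - 5)*(h - 3)*(h + 2)*(h + 3)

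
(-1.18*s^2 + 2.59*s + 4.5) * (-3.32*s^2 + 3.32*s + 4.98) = 3.9176*s^4 - 12.5164*s^3 - 12.2176*s^2 + 27.8382*s + 22.41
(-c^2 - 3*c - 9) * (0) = 0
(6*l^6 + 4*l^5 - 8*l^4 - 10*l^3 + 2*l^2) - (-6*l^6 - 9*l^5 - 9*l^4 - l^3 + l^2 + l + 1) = 12*l^6 + 13*l^5 + l^4 - 9*l^3 + l^2 - l - 1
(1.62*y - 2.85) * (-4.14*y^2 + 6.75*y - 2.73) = -6.7068*y^3 + 22.734*y^2 - 23.6601*y + 7.7805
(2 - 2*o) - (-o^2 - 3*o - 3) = o^2 + o + 5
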